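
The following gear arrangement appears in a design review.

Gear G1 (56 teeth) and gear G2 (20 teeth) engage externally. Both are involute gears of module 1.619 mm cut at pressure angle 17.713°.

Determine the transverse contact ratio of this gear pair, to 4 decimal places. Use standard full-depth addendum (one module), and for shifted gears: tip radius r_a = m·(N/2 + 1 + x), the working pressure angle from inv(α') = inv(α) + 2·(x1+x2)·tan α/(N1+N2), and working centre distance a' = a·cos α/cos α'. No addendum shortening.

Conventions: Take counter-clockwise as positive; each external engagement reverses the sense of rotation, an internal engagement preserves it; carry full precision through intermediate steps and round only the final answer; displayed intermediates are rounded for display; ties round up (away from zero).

recognized (one external pair, fixed centres): single-mesh tooth geometry, m = 1.619, N1 = 56, N2 = 20
base radii: r_b1 = 43.182922, r_b2 = 15.422472
tip radii: r_a1 = 46.951000, r_a2 = 17.809000
no profile shift: α' = α, a' = a
action lengths: √(r_a1²−r_b1²) = 18.429098, √(r_a2²−r_b2²) = 8.905495
base pitch p_b = π·m·cos α = 4.845113
CR = (18.429098 + 8.905495 − 61.522000·sin 17.71300°)/4.845113 = 1.778405
contact ratio ≈ 1.7784

1.7784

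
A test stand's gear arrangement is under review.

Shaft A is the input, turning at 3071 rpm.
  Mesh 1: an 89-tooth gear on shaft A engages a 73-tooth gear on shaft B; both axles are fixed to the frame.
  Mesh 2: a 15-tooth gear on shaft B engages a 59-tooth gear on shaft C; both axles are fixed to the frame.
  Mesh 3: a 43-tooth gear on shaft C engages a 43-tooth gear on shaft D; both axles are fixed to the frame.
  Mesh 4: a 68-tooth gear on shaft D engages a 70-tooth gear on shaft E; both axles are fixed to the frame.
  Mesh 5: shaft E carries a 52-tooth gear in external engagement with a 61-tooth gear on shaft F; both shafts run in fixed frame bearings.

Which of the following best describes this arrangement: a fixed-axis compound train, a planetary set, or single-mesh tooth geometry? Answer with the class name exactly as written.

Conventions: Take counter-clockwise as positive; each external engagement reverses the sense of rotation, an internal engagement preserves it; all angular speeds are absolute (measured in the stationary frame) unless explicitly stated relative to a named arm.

5-mesh fixed-axis compound train (all bearings frame-fixed)
classification: fixed-axis compound train

fixed-axis compound train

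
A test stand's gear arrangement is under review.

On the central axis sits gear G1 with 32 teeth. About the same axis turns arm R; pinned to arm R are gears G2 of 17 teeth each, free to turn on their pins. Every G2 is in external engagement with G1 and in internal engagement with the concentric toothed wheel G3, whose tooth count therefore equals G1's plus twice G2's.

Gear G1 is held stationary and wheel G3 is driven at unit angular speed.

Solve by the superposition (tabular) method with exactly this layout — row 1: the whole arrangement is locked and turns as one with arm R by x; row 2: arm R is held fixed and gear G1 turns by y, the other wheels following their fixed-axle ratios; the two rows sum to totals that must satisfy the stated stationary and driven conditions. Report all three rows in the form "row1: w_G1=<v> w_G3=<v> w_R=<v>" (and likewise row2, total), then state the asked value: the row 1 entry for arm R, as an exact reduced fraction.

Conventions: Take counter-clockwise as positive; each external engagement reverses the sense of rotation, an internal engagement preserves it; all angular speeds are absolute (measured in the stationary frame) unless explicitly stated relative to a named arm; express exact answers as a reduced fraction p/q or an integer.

class = planetary set [G3 = 32+2·17 = 66; Willis about the carrier]
superposition row 1 [locked train]: every member turns x
superposition row 2 [arm held]: sun y, ring −(32/66)·y, arm 0
boundary: total ω_sun = x + y = 0 and total ω_ring = x − (32/66)·y = 1  ⇒  y = -33/49, x = 33/49
row 2 ring = −(32/66)·(-33/49) = 16/49
totals (row 1 + row 2): sun 33/49 + (-33/49) = 0, ring 33/49 + 16/49 = 1, arm 33/49 + 0 = 33/49
asked cell (row1, arm) = 33/49

row1: w_G1=33/49 w_G3=33/49 w_R=33/49
row2: w_G1=-33/49 w_G3=16/49 w_R=0
total: w_G1=0 w_G3=1 w_R=33/49
asked value: 33/49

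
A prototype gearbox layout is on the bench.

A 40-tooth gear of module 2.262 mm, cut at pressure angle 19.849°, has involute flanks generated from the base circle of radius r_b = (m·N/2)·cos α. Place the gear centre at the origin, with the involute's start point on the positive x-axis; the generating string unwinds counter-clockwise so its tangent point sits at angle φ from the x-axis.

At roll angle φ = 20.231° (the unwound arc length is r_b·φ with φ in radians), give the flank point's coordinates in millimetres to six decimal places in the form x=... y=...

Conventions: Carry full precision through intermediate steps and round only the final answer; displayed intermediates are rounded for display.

recognized (one wheel, involute flank): single-mesh tooth geometry, m = 2.262, N = 40
pitch radius r_p = m·N/2 = 2.262·40/2 = 45.240000
base radius r_b = r_p·cos α = 45.240000·cos 19.849° = 42.552325
roll angle φ = 20.231° = 0.35309756 rad
x = r_b·(cos φ + φ·sin φ) = 45.122880
y = r_b·(sin φ − φ·cos φ) = 0.616683

x=45.122880 y=0.616683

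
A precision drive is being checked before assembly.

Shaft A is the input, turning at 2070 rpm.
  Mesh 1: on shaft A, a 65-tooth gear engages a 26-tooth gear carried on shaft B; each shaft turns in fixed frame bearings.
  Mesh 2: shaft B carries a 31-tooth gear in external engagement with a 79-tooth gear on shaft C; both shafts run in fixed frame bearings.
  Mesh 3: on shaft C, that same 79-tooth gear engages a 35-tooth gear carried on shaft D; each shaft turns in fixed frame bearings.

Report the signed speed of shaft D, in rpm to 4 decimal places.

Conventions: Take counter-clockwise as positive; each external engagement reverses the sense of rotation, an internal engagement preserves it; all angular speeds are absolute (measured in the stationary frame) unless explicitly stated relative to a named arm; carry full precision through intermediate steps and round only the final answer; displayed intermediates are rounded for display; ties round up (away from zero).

3-mesh fixed-axis compound train (all bearings frame-fixed)
mesh 1 [65T→26T]: ω = 2070.0000×65/26 = 5175.0000 rpm, sense flips to −
mesh 2 [31T→79T]: ω = 5175.0000×31/79 = 2030.6962 rpm, sense flips to +
mesh 3 [79T→35T]: ω = 2030.6962×79/35 = 4583.5714 rpm, sense flips to −
signed output speed = -4583.5714 rpm

-4583.5714 rpm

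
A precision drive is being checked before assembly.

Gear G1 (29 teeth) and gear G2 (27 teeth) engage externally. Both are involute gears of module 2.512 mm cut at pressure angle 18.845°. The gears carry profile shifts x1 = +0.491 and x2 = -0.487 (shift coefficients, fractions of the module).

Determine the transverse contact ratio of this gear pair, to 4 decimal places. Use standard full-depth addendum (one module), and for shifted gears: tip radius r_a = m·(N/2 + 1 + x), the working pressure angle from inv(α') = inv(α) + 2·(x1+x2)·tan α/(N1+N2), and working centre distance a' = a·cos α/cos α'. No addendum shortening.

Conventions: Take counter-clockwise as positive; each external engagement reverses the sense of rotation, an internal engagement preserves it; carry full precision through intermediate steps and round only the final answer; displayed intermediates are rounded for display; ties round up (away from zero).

topology: single-mesh involute geometry — m = 2.512, 29T/27T pair
base radii: r_b1 = 34.471523, r_b2 = 32.094176
tip radii: r_a1 = 40.169392, r_a2 = 35.200656
inv(α') = inv(18.845°) + 2·(+0.491-0.487)·tan α/(29+27) = 0.01244588  ⇒  α' = 18.86895°
a' = a·cos α / cos α' = 70.3360·cos 18.845°/cos 18.86895° = 70.346042
action lengths: √(r_a1²−r_b1²) = 20.622661, √(r_a2²−r_b2²) = 14.458562
base pitch p_b = π·m·cos α = 7.468654
CR = (20.622661 + 14.458562 − 70.346042·sin 18.86895°)/7.468654 = 1.651032
contact ratio ≈ 1.6510

1.6510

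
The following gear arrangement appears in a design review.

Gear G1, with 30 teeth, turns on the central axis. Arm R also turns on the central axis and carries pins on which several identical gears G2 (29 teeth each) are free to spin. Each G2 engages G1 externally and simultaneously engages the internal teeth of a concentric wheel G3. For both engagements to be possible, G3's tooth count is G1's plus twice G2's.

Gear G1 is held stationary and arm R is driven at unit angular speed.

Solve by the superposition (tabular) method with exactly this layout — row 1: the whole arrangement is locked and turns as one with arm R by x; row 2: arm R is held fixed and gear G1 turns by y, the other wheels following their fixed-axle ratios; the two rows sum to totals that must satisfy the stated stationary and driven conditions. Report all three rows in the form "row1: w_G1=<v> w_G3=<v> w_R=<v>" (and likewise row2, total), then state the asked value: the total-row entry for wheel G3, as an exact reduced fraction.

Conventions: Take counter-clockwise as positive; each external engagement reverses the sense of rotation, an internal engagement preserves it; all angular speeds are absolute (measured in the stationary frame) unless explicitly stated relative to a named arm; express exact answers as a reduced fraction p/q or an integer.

row1: w_G1=1 w_G3=1 w_R=1
row2: w_G1=-1 w_G3=15/44 w_R=0
total: w_G1=0 w_G3=59/44 w_R=1
asked value: 59/44

planetary set (30T centre, 29T on arm, 88T internal) — Willis relation
row 1: whole set turns with the arm by x
row 2: sun turns y, ring = −(30/88)·y, arm 0
boundary: total ω_sun = x + y = 0 and total ω_arm = x = 1  ⇒  y = -1, x = 1
row 2 ring = −(30/88)·(-1) = 15/44
totals (row 1 + row 2): sun 1 + (-1) = 0, ring 1 + 15/44 = 59/44, arm 1 + 0 = 1
asked cell (total, ring) = 59/44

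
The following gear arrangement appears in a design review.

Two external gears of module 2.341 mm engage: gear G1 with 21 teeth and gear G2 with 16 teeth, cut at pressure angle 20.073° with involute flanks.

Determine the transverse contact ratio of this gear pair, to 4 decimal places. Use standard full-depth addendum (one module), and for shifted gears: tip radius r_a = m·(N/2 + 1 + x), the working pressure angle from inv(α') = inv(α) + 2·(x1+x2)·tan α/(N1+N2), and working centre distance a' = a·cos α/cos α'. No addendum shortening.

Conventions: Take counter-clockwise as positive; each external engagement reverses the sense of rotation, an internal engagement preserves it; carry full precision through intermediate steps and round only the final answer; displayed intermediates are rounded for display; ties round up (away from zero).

1.5315

single-mesh involute tooth geometry (21T engaging 16T at module 2.341)
base radii: r_b1 = 23.087384, r_b2 = 17.590388
tip radii: r_a1 = 26.921500, r_a2 = 21.069000
no profile shift: α' = α, a' = a
action lengths: √(r_a1²−r_b1²) = 13.847016, √(r_a2²−r_b2²) = 11.596595
base pitch p_b = π·m·cos α = 6.907729
CR = (13.847016 + 11.596595 − 43.308500·sin 20.07300°)/6.907729 = 1.531530
contact ratio ≈ 1.5315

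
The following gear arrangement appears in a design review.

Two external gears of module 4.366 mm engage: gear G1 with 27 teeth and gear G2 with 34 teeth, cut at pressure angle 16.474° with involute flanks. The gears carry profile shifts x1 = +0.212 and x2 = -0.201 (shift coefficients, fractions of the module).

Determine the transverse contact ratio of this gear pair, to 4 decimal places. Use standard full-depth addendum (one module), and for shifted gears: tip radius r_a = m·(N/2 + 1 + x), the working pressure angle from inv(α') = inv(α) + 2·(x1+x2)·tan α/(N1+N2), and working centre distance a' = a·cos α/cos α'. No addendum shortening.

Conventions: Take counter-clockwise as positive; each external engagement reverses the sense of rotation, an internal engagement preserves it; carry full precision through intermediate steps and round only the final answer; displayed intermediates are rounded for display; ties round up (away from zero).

1.8077

recognized (one external pair, fixed centres): single-mesh tooth geometry, m = 4.366, N1 = 27, N2 = 34
base radii: r_b1 = 56.521385, r_b2 = 71.175077
tip radii: r_a1 = 64.232592, r_a2 = 77.710434
inv(α') = inv(16.474°) + 2·(+0.212-0.201)·tan α/(27+34) = 0.00830107  ⇒  α' = 16.54357°
a' = a·cos α / cos α' = 133.1630·cos 16.474°/cos 16.54357° = 133.210928
action lengths: √(r_a1²−r_b1²) = 30.514897, √(r_a2²−r_b2²) = 31.193268
base pitch p_b = π·m·cos α = 13.153123
CR = (30.514897 + 31.193268 − 133.210928·sin 16.54357°)/13.153123 = 1.807716
contact ratio ≈ 1.8077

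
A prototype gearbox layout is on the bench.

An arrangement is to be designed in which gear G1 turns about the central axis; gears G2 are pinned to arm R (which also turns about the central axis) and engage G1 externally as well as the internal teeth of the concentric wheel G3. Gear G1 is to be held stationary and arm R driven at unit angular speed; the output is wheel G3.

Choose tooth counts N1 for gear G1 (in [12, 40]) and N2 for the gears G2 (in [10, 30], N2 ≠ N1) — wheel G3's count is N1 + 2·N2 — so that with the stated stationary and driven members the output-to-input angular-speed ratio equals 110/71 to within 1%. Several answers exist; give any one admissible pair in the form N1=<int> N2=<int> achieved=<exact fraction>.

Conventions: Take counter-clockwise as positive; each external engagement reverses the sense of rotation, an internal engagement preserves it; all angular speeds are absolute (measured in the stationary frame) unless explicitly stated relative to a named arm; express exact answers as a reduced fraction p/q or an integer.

N1=39 N2=16 achieved=110/71

planetary set to be sized for 110/71 (Willis relation)
Willis with ω_sun = 0: ω_ring/ω_arm = (N1+N3)/N3; set equal to 110/71  ⇒  N3/N1 = 1/(110/71 − 1) = 71/39
N3 = N1 + 2·N2  ⇒  N2/N1 = (N3/N1 − 1)/2 = (71/39 − 1)/2 = 16/39
smallest multiple with N1 ≥ 12 and N2 ≥ 10: k = 1  ⇒  N1 = 1·39 = 39, N2 = 1·16 = 16 (N1 ≤ 40, N2 ≤ 30, N2 ≠ N1 ✓), N3 = 39 + 2·16 = 71
check: (N1+N3)/N3 with N1 = 39, N3 = 71 gives 110/71; |achieved − target| = 0 ≤ 11/710 ✓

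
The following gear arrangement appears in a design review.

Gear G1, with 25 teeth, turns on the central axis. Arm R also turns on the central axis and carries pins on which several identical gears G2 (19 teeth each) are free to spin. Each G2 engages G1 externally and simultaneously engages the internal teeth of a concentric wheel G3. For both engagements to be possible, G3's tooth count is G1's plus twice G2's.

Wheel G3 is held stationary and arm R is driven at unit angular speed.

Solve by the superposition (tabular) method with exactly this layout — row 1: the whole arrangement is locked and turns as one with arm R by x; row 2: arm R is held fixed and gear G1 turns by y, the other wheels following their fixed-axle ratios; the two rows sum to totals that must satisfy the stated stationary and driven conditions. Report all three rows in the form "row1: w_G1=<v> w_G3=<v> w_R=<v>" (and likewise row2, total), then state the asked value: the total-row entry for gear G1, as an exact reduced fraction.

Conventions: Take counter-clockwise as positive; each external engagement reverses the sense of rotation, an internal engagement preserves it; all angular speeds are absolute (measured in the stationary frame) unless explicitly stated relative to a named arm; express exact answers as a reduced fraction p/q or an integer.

planetary set (25T centre, 19T on arm, 63T internal) — Willis relation
row 1: whole set turns with the arm by x
row 2 (arm held, sun turns y): ω_ring = −(25/63)·y, ω_arm = 0
boundary: total ω_ring = x − (25/63)·y = 0 and total ω_arm = x = 1  ⇒  y = 63/25, x = 1
row 2 ring = −(25/63)·63/25 = -1
totals (row 1 + row 2): sun 1 + 63/25 = 88/25, ring 1 + (-1) = 0, arm 1 + 0 = 1
asked cell (total, sun) = 88/25

row1: w_G1=1 w_G3=1 w_R=1
row2: w_G1=63/25 w_G3=-1 w_R=0
total: w_G1=88/25 w_G3=0 w_R=1
asked value: 88/25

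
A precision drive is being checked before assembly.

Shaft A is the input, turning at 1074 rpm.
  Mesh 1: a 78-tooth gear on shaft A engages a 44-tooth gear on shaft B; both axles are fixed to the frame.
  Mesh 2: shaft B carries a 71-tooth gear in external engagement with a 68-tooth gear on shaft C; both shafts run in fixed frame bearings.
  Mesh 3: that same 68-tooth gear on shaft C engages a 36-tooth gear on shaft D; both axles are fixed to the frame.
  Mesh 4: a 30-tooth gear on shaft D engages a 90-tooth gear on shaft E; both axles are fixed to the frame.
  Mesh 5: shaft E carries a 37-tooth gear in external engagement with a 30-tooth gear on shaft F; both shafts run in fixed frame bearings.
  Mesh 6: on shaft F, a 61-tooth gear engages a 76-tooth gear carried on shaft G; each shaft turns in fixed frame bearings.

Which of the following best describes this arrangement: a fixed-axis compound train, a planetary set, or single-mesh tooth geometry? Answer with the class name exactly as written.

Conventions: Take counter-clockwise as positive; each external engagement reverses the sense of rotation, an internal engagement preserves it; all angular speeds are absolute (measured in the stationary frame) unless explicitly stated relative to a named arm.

fixed-axis compound train

topology: fixed-axis compound train — 6 meshes, A→G
classification: fixed-axis compound train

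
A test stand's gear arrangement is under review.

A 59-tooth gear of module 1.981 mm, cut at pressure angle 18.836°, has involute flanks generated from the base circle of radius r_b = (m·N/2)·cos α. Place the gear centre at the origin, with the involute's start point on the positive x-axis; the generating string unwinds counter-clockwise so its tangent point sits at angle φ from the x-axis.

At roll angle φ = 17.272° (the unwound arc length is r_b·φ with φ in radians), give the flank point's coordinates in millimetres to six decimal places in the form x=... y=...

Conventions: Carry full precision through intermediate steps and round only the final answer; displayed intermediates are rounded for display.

x=57.766175 y=0.500483

class = single-mesh tooth geometry [base-circle involute, m = 1.981, 59T]
pitch radius r_p = m·N/2 = 1.981·59/2 = 58.439500
base radius r_b = r_p·cos α = 58.439500·cos 18.836° = 55.309865
roll angle φ = 17.272° = 0.30145327 rad
x = r_b·(cos φ + φ·sin φ) = 57.766175
y = r_b·(sin φ − φ·cos φ) = 0.500483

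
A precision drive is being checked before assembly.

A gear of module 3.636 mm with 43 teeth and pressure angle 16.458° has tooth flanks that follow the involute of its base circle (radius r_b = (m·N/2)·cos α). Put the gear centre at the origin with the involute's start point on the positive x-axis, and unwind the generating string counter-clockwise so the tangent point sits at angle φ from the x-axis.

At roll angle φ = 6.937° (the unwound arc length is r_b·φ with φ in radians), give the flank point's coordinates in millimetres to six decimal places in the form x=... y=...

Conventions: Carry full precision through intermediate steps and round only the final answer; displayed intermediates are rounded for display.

x=75.518509 y=0.044288

recognized (one wheel, involute flank): single-mesh tooth geometry, m = 3.636, N = 43
pitch radius r_p = m·N/2 = 3.636·43/2 = 78.174000
base radius r_b = r_p·cos α = 78.174000·cos 16.458° = 74.971029
roll angle φ = 6.937° = 0.12107349 rad
x = r_b·(cos φ + φ·sin φ) = 75.518509
y = r_b·(sin φ − φ·cos φ) = 0.044288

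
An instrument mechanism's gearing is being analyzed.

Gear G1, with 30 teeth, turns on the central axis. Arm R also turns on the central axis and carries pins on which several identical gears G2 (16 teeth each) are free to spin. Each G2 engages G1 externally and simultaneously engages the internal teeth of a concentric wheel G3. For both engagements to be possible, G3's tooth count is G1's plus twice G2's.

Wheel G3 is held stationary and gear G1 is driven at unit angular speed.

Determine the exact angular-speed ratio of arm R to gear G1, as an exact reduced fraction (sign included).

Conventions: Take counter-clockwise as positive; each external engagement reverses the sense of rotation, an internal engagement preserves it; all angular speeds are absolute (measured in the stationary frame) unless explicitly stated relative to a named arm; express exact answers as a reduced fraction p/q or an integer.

15/46

recognized (axles ride arm R): planetary set, 30/16/62 teeth
ring teeth: 30 + 2·16 = 62
30(ω_sun−ω_arm) = −62(ω_ring−ω_arm),  ω_ring = 0, ω_sun = 1
30(1−ω_arm) = −62(0−ω_arm)  ⇒  92·ω_arm = 30  ⇒  ω_arm = 15/46
ω_out/ω_in = 15/46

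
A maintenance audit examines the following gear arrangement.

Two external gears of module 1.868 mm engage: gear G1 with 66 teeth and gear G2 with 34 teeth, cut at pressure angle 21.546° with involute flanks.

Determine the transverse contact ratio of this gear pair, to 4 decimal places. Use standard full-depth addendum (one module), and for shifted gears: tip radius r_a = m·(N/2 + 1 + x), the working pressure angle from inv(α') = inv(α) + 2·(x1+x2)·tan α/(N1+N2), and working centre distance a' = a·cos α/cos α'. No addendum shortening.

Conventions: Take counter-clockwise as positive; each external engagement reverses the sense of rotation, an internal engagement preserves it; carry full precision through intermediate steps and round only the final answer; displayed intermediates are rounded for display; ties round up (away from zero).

topology: single-mesh involute geometry — m = 1.868, 66T/34T pair
base radii: r_b1 = 57.336504, r_b2 = 29.536987
tip radii: r_a1 = 63.512000, r_a2 = 33.624000
no profile shift: α' = α, a' = a
action lengths: √(r_a1²−r_b1²) = 27.318483, √(r_a2²−r_b2²) = 16.066729
base pitch p_b = π·m·cos α = 5.458422
CR = (27.318483 + 16.066729 − 93.400000·sin 21.54600°)/5.458422 = 1.664261
contact ratio ≈ 1.6643

1.6643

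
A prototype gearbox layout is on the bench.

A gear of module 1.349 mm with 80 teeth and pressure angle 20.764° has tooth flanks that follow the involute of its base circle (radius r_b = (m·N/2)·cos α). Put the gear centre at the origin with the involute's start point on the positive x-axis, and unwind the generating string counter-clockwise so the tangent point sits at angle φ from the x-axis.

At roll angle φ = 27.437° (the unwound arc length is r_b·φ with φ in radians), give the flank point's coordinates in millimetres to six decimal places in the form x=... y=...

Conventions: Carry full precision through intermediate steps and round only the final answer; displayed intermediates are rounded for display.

single-mesh involute tooth geometry (80T wheel at module 1.349)
pitch radius r_p = m·N/2 = 1.349·80/2 = 53.960000
base radius r_b = r_p·cos α = 53.960000·cos 20.764° = 50.455223
roll angle φ = 27.437° = 0.47886599 rad
x = r_b·(cos φ + φ·sin φ) = 55.912790
y = r_b·(sin φ − φ·cos φ) = 1.804825

x=55.912790 y=1.804825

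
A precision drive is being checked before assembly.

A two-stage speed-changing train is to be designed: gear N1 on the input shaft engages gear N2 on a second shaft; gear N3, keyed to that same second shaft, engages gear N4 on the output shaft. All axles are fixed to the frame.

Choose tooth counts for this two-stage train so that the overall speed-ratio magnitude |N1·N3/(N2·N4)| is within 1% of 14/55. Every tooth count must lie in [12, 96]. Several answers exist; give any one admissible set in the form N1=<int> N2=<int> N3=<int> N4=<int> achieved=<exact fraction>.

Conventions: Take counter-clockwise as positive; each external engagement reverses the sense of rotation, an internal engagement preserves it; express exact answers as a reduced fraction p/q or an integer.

N1=12 N2=55 N3=14 N4=12 achieved=14/55

class = fixed-axis compound train [2-stage, 14/55 wanted]
target = 14/55 in lowest terms: an exact hit needs N1·N3 = k·14 and N2·N4 = k·55 for one integer k, every count in [12, 96]; additionally prefer no 1:1 stage (N1 ≠ N2, N3 ≠ N4)
k = 1…11: no 1:1-free in-range split of k·14 and k·55 into factor pairs; take k = 12
k = 12: N1·N3 = 168 = 12·14, N2·N4 = 660 = 55·12
achieved = 12·14/(55·12) = 14/55; |achieved − target| = 0 ≤ 7/2750 ✓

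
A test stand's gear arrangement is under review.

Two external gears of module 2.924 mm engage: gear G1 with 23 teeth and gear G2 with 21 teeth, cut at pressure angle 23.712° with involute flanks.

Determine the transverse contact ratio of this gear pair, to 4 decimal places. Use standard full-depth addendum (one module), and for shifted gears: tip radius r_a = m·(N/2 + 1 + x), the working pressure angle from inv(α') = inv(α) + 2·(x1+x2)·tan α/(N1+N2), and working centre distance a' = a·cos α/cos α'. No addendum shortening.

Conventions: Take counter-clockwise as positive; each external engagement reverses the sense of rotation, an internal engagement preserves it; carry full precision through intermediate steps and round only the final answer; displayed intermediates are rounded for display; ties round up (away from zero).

single-mesh involute tooth geometry (23T engaging 21T at module 2.924)
base radii: r_b1 = 30.787239, r_b2 = 28.110088
tip radii: r_a1 = 36.550000, r_a2 = 33.626000
no profile shift: α' = α, a' = a
action lengths: √(r_a1²−r_b1²) = 19.698945, √(r_a2²−r_b2²) = 18.453478
base pitch p_b = π·m·cos α = 8.410519
CR = (19.698945 + 18.453478 − 64.328000·sin 23.71200°)/8.410519 = 1.460503
contact ratio ≈ 1.4605

1.4605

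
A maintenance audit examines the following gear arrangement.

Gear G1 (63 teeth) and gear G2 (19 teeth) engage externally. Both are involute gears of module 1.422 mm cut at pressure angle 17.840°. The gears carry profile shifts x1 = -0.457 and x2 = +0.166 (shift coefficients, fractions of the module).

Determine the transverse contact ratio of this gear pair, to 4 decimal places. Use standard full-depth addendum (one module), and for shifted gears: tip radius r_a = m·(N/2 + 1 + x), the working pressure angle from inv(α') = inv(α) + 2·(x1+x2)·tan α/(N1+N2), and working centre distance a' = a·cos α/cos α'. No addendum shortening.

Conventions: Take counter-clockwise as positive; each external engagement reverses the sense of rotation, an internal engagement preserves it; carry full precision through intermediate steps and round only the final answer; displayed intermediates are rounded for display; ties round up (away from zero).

1.8112

single-mesh involute tooth geometry (63T engaging 19T at module 1.422)
base radii: r_b1 = 42.639162, r_b2 = 12.859430
tip radii: r_a1 = 45.565146, r_a2 = 15.167052
inv(α') = inv(17.840°) + 2·(-0.457+0.166)·tan α/(63+19) = 0.00818416  ⇒  α' = 16.46728°
a' = a·cos α / cos α' = 58.3020·cos 17.840°/cos 16.46728° = 57.872415
action lengths: √(r_a1²−r_b1²) = 16.065005, √(r_a2²−r_b2²) = 8.042048
base pitch p_b = π·m·cos α = 4.252536
CR = (16.065005 + 8.042048 − 57.872415·sin 16.46728°)/4.252536 = 1.811176
contact ratio ≈ 1.8112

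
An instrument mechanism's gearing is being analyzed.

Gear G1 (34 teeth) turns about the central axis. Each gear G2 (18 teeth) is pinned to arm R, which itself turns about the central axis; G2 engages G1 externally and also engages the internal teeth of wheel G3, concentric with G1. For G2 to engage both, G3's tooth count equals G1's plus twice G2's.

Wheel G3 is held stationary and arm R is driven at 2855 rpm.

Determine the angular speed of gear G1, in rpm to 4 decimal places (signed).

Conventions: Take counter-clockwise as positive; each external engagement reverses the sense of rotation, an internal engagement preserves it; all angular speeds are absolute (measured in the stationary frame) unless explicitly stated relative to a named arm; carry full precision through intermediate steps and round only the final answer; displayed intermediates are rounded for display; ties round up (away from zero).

recognized (axles ride arm R): planetary set, 34/18/70 teeth
normalise by the input: solve with ω_arm = 1, then scale by 2855 rpm
ring teeth: 34 + 2·18 = 70
34(ω_sun−ω_arm) = −70(ω_ring−ω_arm),  ω_ring = 0, ω_arm = 1
ω_sun = 1 − (70/34)(0−1) = 52/17
scale: ω_sun = 52/17 × 2855 rpm = +8732.9412 rpm

+8732.9412 rpm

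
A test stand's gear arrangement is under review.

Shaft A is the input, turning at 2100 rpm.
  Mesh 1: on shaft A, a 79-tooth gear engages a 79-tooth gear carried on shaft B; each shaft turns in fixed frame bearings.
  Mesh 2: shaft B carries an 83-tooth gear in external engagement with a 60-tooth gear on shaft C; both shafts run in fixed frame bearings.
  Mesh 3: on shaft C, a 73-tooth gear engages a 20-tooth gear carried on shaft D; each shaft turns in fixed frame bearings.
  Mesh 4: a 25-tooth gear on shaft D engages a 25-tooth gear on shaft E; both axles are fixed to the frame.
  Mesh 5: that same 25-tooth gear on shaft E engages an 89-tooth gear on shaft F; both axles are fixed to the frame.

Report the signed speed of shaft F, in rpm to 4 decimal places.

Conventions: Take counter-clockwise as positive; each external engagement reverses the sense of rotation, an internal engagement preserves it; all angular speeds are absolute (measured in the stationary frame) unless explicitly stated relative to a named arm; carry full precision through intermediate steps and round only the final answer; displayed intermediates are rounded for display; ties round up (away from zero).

-2978.4410 rpm

class = fixed-axis compound train [5 meshes; 5 ratios multiply, 5 sense flips]
mesh 1 [79T→79T]: ω = 2100.0000×79/79 = 2100.0000 rpm, sense flips to −
mesh 2 [83T→60T]: ω = 2100.0000×83/60 = 2905.0000 rpm, sense flips to +
mesh 3 [73T→20T]: ω = 2905.0000×73/20 = 10603.2500 rpm, sense flips to −
mesh 4 [25T→25T]: ω = 10603.2500×25/25 = 10603.2500 rpm, sense flips to +
mesh 5 [25T→89T]: ω = 10603.2500×25/89 = 2978.4410 rpm, sense flips to −
signed output speed = -2978.4410 rpm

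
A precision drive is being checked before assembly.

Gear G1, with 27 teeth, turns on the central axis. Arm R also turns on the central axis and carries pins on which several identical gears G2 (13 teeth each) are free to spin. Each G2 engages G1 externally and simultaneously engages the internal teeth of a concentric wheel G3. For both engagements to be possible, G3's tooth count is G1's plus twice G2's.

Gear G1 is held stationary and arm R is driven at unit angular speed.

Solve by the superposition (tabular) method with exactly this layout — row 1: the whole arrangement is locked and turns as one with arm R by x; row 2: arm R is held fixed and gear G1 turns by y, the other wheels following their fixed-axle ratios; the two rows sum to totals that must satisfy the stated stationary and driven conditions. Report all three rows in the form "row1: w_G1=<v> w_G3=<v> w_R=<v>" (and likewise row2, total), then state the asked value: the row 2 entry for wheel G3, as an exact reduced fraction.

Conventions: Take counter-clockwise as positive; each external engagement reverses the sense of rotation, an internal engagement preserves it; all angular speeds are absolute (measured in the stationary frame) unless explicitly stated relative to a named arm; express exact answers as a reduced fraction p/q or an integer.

class = planetary set [G3 = 27+2·13 = 53; Willis about the carrier]
row 1 — lock + rotate with arm: ω_sun = ω_ring = ω_arm = x
row 2: sun turns y, ring = −(27/53)·y, arm 0
boundary: total ω_sun = x + y = 0 and total ω_arm = x = 1  ⇒  y = -1, x = 1
row 2 ring = −(27/53)·(-1) = 27/53
totals (row 1 + row 2): sun 1 + (-1) = 0, ring 1 + 27/53 = 80/53, arm 1 + 0 = 1
asked cell (row2, ring) = 27/53

row1: w_G1=1 w_G3=1 w_R=1
row2: w_G1=-1 w_G3=27/53 w_R=0
total: w_G1=0 w_G3=80/53 w_R=1
asked value: 27/53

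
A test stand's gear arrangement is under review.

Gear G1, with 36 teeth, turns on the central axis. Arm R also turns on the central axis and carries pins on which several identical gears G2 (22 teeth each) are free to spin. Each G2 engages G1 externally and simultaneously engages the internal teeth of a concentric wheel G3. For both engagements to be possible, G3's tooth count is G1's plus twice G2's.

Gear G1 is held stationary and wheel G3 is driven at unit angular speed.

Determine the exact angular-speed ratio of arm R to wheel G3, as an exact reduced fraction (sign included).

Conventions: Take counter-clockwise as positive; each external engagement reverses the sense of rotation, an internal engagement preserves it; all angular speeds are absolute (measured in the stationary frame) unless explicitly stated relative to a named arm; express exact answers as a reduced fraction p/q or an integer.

20/29

recognized (axles ride arm R): planetary set, 36/22/80 teeth
ring teeth: 36 + 2·22 = 80
36(ω_sun−ω_arm) = −80(ω_ring−ω_arm),  ω_sun = 0, ω_ring = 1
36(0−ω_arm) = −80(1−ω_arm)  ⇒  116·ω_arm = 80  ⇒  ω_arm = 20/29
ω_out/ω_in = 20/29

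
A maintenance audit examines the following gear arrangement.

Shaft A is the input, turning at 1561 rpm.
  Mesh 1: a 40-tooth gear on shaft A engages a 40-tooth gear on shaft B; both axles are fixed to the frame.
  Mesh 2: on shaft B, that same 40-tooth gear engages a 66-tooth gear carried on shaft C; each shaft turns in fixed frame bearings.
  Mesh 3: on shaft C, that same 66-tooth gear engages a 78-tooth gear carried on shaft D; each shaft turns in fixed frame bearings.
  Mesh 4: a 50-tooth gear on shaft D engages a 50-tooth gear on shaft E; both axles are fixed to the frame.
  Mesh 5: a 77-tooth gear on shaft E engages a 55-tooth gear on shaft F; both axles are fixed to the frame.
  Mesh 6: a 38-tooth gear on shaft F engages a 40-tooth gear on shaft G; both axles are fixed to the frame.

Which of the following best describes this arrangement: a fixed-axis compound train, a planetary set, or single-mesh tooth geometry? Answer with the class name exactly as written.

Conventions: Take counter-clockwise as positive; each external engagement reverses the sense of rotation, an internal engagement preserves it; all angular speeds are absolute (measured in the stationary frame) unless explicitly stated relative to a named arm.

fixed-axis compound train

recognized (7 fixed axles, 6 meshes): fixed-axis compound train
classification: fixed-axis compound train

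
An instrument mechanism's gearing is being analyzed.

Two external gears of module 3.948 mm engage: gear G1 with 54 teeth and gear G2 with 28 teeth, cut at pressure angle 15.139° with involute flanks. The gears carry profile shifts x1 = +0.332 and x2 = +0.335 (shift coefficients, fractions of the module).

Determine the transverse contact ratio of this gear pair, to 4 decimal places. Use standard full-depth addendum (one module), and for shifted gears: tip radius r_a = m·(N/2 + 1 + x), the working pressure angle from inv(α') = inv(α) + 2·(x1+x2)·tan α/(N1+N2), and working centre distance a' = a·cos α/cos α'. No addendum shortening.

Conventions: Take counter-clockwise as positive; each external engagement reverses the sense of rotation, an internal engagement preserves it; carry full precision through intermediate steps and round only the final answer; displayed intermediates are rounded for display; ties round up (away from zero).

1.8176

topology: single-mesh involute geometry — m = 3.948, 54T/28T pair
base radii: r_b1 = 102.896595, r_b2 = 53.353790
tip radii: r_a1 = 111.854736, r_a2 = 60.542580
inv(α') = inv(15.139°) + 2·(+0.332+0.335)·tan α/(54+28) = 0.01072708  ⇒  α' = 17.98188°
a' = a·cos α / cos α' = 161.8680·cos 15.139°/cos 17.98188° = 164.274508
action lengths: √(r_a1²−r_b1²) = 43.860833, √(r_a2²−r_b2²) = 28.614281
base pitch p_b = π·m·cos α = 11.972562
CR = (43.860833 + 28.614281 − 164.274508·sin 17.98188°)/11.972562 = 1.817564
contact ratio ≈ 1.8176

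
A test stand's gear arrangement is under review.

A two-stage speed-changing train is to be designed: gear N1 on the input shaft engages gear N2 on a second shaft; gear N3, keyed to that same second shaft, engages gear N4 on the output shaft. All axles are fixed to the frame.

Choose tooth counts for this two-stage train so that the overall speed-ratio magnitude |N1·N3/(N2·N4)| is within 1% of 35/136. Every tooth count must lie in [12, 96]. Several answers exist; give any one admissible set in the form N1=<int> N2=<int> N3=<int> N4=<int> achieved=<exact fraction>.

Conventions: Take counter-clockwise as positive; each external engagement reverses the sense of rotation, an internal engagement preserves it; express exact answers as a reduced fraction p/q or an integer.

design class (target 35/136): fixed-axis compound train
target = 35/136 in lowest terms: an exact hit needs N1·N3 = k·35 and N2·N4 = k·136 for one integer k, every count in [12, 96]; additionally prefer no 1:1 stage (N1 ≠ N2, N3 ≠ N4)
k = 1…5: no 1:1-free in-range split of k·35 and k·136 into factor pairs; take k = 6
k = 6: N1·N3 = 210 = 14·15, N2·N4 = 816 = 12·68
achieved = 14·15/(12·68) = 35/136; |achieved − target| = 0 ≤ 7/2720 ✓

N1=14 N2=12 N3=15 N4=68 achieved=35/136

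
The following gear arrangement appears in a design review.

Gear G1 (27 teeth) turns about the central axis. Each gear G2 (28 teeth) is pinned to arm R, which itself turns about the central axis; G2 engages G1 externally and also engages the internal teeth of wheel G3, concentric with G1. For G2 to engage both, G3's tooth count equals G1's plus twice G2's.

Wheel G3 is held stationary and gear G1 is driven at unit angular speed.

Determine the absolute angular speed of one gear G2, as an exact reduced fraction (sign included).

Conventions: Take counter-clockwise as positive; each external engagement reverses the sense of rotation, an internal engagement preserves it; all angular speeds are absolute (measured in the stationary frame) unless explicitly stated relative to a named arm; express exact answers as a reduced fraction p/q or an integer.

planetary set (27T centre, 28T on arm, 83T internal) — Willis relation
ring teeth: 27 + 2·28 = 83
27(ω_sun−ω_arm) = −83(ω_ring−ω_arm),  ω_ring = 0, ω_sun = 1
27(1−ω_arm) = −83(0−ω_arm)  ⇒  110·ω_arm = 27  ⇒  ω_arm = 27/110
sun–planet mesh: 27·(1−27/110) = −28·(ω_p−ω_arm)  ⇒  ω_p−ω_arm = -2241/3080
ω_p = 27/110 − 2241/3080 = -27/56
exact speed ratio = -27/56

-27/56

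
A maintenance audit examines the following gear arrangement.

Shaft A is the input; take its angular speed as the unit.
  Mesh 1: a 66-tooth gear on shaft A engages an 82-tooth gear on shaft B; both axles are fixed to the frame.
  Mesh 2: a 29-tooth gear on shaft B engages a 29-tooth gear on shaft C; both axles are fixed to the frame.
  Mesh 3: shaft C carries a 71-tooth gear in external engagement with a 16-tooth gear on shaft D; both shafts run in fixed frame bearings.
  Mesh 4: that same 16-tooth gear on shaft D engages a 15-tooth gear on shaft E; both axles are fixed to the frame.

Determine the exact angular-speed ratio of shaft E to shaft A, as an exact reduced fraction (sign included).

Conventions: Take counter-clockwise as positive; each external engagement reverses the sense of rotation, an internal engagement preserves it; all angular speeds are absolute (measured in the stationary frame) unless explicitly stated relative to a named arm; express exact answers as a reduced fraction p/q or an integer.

class = fixed-axis compound train [4 meshes; 4 ratios multiply, 4 sense flips]
mesh 1 [66T→82T]: running ratio 33/41, sense −
mesh 2 [29T→29T]: running ratio 33/41, sense +
mesh 3 [71T→16T]: running ratio 2343/656, sense −
mesh 4 [16T→15T]: running ratio 781/205, sense +
ω_out/ω_in = 781/205

781/205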